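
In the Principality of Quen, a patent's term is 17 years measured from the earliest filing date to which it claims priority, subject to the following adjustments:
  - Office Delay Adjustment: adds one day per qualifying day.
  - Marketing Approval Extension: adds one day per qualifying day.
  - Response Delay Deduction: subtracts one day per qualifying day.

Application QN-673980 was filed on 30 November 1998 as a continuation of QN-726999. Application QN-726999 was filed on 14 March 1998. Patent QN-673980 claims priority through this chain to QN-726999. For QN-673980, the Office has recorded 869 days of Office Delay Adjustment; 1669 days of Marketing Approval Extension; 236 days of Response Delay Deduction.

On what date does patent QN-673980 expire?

July 2, 2021

Earliest priority filing: 14 March 1998.
Base term: 14 March 1998 + 17 years → 14 March 2015.
Office Delay Adjustment: +869 days → 30 July 2017.
Marketing Approval Extension: +1669 days → 23 February 2022.
Response Delay Deduction: −236 days → 2 July 2021.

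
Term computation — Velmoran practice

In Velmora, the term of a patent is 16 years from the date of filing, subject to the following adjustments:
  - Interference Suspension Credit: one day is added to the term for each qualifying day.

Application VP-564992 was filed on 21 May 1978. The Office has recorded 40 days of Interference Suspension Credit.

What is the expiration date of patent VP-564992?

June 30, 1994

Base term: filing date + 16 years → 21 May 1994.
Interference Suspension Credit: +40 days → 30 June 1994.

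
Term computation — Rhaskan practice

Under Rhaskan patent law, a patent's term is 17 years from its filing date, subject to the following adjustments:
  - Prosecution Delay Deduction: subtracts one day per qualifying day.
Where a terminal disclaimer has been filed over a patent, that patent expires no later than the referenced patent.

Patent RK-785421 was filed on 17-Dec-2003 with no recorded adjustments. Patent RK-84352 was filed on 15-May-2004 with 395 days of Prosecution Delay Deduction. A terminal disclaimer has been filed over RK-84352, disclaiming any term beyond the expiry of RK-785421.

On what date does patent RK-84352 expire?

Natural term of RK-84352:
  Base: filing + 17 years → 15 May 2021.
  Prosecution Delay Deduction: −395 days → 15 April 2020.
Expiry of referenced patent RK-785421:
  Base: filing + 17 years → 17 December 2020.
Terminal disclaimer: RK-84352 expires on the earlier of 15 April 2020 and 17 December 2020.

2020-04-15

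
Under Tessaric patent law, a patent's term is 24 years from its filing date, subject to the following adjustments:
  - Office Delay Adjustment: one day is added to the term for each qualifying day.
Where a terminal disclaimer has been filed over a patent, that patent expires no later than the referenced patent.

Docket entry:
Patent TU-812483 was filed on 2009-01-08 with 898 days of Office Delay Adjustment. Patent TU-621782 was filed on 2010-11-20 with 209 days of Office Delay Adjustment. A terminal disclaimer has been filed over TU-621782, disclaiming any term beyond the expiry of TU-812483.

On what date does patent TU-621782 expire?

Natural term of TU-621782:
  Base: filing + 24 years → 20 November 2034.
  Office Delay Adjustment: +209 days → 17 June 2035.
Expiry of referenced patent TU-812483:
  Base: filing + 24 years → 8 January 2033.
  Office Delay Adjustment: +898 days → 25 June 2035.
Terminal disclaimer: TU-621782 expires on the earlier of 17 June 2035 and 25 June 2035.

June 17, 2035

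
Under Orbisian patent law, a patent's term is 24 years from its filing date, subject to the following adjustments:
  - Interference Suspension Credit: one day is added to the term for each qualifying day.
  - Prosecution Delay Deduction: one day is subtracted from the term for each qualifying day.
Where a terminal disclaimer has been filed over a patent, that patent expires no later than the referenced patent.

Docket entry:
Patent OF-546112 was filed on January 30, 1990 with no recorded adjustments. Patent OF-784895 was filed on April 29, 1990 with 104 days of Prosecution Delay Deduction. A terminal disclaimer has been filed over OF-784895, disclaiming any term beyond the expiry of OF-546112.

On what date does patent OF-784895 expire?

January 15, 2014

Natural term of OF-784895:
  Base: filing + 24 years → 29 April 2014.
  Prosecution Delay Deduction: −104 days → 15 January 2014.
Expiry of referenced patent OF-546112:
  Base: filing + 24 years → 30 January 2014.
Terminal disclaimer: OF-784895 expires on the earlier of 15 January 2014 and 30 January 2014.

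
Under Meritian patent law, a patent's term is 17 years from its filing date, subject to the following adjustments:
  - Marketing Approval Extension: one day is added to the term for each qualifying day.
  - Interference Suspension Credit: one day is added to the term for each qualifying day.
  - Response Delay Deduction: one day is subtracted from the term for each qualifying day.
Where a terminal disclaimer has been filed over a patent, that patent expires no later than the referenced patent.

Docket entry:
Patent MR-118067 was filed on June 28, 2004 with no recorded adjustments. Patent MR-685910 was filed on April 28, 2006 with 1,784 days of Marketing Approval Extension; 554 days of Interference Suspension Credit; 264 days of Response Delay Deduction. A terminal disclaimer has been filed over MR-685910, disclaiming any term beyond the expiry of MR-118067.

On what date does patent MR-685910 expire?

Natural term of MR-685910:
  Base: filing + 17 years → 28 April 2023.
  Marketing Approval Extension: +1784 days → 16 March 2028.
  Interference Suspension Credit: +554 days → 21 September 2029.
  Response Delay Deduction: −264 days → 31 December 2028.
Expiry of referenced patent MR-118067:
  Base: filing + 17 years → 28 June 2021.
Terminal disclaimer: MR-685910 expires on the earlier of 31 December 2028 and 28 June 2021.

2021-06-28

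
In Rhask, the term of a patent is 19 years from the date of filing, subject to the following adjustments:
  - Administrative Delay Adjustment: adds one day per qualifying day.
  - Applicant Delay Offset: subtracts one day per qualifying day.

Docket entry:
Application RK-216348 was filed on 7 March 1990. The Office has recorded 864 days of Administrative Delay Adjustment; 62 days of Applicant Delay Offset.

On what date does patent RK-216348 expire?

Base term: filing date + 19 years → 7 March 2009.
Administrative Delay Adjustment: +864 days → 19 July 2011.
Applicant Delay Offset: −62 days → 18 May 2011.

May 18, 2011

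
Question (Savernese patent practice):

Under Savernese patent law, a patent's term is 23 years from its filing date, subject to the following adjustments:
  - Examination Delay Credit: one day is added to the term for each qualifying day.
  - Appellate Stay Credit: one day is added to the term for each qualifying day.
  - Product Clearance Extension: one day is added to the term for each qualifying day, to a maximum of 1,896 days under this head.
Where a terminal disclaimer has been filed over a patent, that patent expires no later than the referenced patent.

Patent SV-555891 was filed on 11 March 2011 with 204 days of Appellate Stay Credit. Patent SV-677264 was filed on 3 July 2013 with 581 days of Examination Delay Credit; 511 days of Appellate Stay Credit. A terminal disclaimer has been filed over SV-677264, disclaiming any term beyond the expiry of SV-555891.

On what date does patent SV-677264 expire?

Natural term of SV-677264:
  Base: filing + 23 years → 3 July 2036.
  Examination Delay Credit: +581 days → 4 February 2038.
  Appellate Stay Credit: +511 days → 30 June 2039.
Expiry of referenced patent SV-555891:
  Base: filing + 23 years → 11 March 2034.
  Appellate Stay Credit: +204 days → 1 October 2034.
Terminal disclaimer: SV-677264 expires on the earlier of 30 June 2039 and 1 October 2034.

2034-10-01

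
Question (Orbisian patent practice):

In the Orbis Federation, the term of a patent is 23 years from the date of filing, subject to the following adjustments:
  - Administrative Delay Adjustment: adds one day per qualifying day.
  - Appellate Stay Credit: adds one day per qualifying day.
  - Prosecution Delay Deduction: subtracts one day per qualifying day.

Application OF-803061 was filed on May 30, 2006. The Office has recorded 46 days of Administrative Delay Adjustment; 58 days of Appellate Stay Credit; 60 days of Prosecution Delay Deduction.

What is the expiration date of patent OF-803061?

Base term: filing date + 23 years → 30 May 2029.
Administrative Delay Adjustment: +46 days → 15 July 2029.
Appellate Stay Credit: +58 days → 11 September 2029.
Prosecution Delay Deduction: −60 days → 13 July 2029.

2029-07-13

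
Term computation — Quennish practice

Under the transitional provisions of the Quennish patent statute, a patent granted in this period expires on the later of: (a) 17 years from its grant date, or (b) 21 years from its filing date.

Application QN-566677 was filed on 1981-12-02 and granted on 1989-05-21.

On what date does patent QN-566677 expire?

2006-05-21

(a) grant + 17 years → 21 May 2006.
(b) filing + 21 years → 2 December 2002.
Later of the two: 21 May 2006.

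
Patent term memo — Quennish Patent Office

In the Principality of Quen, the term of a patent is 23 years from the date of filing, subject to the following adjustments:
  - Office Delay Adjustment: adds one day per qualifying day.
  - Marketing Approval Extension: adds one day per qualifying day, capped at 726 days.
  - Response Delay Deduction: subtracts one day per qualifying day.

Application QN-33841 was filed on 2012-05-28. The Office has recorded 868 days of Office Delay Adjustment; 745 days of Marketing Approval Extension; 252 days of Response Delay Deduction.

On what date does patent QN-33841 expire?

January 29, 2039

Base term: filing date + 23 years → 28 May 2035.
Office Delay Adjustment: +868 days → 12 October 2037.
Marketing Approval Extension: 745 days claimed exceeds the 726-day cap, so +726 days → 8 October 2039.
Response Delay Deduction: −252 days → 29 January 2039.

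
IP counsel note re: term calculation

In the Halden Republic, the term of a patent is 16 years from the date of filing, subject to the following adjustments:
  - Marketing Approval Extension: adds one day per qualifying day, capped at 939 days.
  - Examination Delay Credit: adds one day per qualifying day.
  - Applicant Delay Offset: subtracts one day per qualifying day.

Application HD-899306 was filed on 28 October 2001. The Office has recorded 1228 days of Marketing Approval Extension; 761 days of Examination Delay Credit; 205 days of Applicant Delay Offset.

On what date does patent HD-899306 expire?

2021-12-01

Base term: filing date + 16 years → 28 October 2017.
Marketing Approval Extension: 1228 days claimed exceeds the 939-day cap, so +939 days → 24 May 2020.
Examination Delay Credit: +761 days → 24 June 2022.
Applicant Delay Offset: −205 days → 1 December 2021.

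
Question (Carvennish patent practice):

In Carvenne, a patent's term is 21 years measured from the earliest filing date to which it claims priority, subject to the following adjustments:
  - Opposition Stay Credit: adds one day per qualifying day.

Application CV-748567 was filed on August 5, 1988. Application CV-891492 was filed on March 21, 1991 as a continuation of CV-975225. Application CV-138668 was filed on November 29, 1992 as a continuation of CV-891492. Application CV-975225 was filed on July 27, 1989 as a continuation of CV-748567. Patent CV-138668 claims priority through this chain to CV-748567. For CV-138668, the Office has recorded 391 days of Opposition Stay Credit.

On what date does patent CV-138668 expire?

Earliest priority filing: 5 August 1988.
Base term: 5 August 1988 + 21 years → 5 August 2009.
Opposition Stay Credit: +391 days → 31 August 2010.

2010-08-31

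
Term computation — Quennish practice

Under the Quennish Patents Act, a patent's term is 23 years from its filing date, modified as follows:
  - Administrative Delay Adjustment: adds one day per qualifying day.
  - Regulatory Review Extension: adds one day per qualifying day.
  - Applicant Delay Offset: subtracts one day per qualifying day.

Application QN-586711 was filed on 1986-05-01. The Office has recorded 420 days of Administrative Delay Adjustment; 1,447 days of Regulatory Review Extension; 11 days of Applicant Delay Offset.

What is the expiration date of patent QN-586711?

May 31, 2014

Base term: filing date + 23 years → 1 May 2009.
Administrative Delay Adjustment: +420 days → 25 June 2010.
Regulatory Review Extension: +1447 days → 11 June 2014.
Applicant Delay Offset: −11 days → 31 May 2014.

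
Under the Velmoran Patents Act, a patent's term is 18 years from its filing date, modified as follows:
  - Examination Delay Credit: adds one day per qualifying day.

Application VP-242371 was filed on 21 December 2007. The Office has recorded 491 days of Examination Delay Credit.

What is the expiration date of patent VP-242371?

2027-04-26

Base term: filing date + 18 years → 21 December 2025.
Examination Delay Credit: +491 days → 26 April 2027.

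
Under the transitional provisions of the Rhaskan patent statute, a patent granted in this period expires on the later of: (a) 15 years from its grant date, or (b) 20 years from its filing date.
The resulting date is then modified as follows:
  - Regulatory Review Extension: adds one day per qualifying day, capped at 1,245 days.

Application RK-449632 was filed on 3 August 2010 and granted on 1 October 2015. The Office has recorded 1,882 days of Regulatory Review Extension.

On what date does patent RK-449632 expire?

(a) grant + 15 years → 1 October 2030.
(b) filing + 20 years → 3 August 2030.
Later of the two: 1 October 2030.
Regulatory Review Extension: 1882 days claimed exceeds the 1245-day cap, so +1245 days → 27 February 2034.

February 27, 2034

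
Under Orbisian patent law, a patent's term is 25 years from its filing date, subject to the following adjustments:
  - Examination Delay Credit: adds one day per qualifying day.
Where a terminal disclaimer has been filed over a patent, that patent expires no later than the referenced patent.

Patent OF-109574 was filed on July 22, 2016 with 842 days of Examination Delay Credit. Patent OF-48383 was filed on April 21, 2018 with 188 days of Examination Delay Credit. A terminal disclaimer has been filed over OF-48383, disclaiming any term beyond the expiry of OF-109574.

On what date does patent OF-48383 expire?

2043-10-26

Natural term of OF-48383:
  Base: filing + 25 years → 21 April 2043.
  Examination Delay Credit: +188 days → 26 October 2043.
Expiry of referenced patent OF-109574:
  Base: filing + 25 years → 22 July 2041.
  Examination Delay Credit: +842 days → 11 November 2043.
Terminal disclaimer: OF-48383 expires on the earlier of 26 October 2043 and 11 November 2043.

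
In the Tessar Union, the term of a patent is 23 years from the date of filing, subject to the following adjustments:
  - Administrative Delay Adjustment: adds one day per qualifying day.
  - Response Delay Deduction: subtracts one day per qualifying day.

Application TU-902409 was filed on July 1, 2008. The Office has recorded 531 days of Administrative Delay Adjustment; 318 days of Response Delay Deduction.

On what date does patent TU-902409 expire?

2032-01-30

Base term: filing date + 23 years → 1 July 2031.
Administrative Delay Adjustment: +531 days → 13 December 2032.
Response Delay Deduction: −318 days → 30 January 2032.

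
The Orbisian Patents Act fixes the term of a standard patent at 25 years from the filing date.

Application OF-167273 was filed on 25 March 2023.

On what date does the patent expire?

2048-03-25

Filing date + 25 years → 25 March 2048.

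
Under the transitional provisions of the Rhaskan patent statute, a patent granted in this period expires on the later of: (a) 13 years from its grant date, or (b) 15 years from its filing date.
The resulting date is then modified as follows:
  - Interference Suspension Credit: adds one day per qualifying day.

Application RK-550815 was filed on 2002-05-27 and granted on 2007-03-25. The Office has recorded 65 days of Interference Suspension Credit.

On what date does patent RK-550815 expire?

(a) grant + 13 years → 25 March 2020.
(b) filing + 15 years → 27 May 2017.
Later of the two: 25 March 2020.
Interference Suspension Credit: +65 days → 29 May 2020.

2020-05-29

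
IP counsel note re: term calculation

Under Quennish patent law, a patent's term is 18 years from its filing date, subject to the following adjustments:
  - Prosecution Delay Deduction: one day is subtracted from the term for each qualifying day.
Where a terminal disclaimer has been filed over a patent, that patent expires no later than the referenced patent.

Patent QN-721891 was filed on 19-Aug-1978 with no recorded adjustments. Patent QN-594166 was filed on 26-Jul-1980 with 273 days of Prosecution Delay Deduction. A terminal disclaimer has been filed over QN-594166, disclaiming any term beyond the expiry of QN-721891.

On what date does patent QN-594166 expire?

August 19, 1996

Natural term of QN-594166:
  Base: filing + 18 years → 26 July 1998.
  Prosecution Delay Deduction: −273 days → 26 October 1997.
Expiry of referenced patent QN-721891:
  Base: filing + 18 years → 19 August 1996.
Terminal disclaimer: QN-594166 expires on the earlier of 26 October 1997 and 19 August 1996.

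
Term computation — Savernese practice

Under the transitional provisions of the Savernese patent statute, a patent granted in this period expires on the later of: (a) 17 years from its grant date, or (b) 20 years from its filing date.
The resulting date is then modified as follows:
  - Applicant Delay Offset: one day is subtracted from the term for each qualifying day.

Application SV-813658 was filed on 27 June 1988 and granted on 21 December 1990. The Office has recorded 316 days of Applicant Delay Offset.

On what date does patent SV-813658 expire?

(a) grant + 17 years → 21 December 2007.
(b) filing + 20 years → 27 June 2008.
Later of the two: 27 June 2008.
Applicant Delay Offset: −316 days → 16 August 2007.

2007-08-16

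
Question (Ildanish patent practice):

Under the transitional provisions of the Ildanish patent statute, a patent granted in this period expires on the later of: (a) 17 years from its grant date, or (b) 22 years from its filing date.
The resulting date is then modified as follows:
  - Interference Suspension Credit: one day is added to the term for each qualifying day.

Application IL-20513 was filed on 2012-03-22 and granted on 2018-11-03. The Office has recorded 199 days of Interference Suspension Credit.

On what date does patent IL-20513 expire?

(a) grant + 17 years → 3 November 2035.
(b) filing + 22 years → 22 March 2034.
Later of the two: 3 November 2035.
Interference Suspension Credit: +199 days → 20 May 2036.

2036-05-20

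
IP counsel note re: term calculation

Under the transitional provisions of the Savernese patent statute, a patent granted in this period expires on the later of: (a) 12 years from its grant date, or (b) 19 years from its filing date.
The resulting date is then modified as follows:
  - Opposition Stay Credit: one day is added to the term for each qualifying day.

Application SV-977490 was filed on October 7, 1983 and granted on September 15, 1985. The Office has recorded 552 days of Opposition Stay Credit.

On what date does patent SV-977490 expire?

(a) grant + 12 years → 15 September 1997.
(b) filing + 19 years → 7 October 2002.
Later of the two: 7 October 2002.
Opposition Stay Credit: +552 days → 11 April 2004.

2004-04-11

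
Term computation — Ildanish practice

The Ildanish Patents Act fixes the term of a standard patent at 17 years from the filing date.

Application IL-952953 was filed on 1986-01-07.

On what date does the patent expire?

Filing date + 17 years → 7 January 2003.

2003-01-07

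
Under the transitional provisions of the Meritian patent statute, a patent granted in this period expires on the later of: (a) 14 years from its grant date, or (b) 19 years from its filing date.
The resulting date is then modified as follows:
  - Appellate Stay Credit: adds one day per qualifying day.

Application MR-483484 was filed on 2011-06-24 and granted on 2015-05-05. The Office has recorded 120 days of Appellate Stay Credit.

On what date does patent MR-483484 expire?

October 22, 2030

(a) grant + 14 years → 5 May 2029.
(b) filing + 19 years → 24 June 2030.
Later of the two: 24 June 2030.
Appellate Stay Credit: +120 days → 22 October 2030.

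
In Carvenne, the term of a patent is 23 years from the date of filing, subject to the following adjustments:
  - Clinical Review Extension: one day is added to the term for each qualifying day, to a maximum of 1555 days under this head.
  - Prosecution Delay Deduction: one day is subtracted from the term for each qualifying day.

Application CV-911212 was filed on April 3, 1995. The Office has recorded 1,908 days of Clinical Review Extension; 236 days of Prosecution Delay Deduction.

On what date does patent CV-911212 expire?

November 12, 2021

Base term: filing date + 23 years → 3 April 2018.
Clinical Review Extension: 1908 days claimed exceeds the 1555-day cap, so +1555 days → 6 July 2022.
Prosecution Delay Deduction: −236 days → 12 November 2021.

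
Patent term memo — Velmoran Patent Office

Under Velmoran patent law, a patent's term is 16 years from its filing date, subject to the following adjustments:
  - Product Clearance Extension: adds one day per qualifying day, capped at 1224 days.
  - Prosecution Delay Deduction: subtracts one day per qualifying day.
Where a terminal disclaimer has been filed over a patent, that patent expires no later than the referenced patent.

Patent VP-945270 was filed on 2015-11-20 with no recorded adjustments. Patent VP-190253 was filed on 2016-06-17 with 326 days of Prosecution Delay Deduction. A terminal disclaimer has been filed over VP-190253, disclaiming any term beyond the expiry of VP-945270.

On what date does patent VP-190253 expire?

July 27, 2031

Natural term of VP-190253:
  Base: filing + 16 years → 17 June 2032.
  Prosecution Delay Deduction: −326 days → 27 July 2031.
Expiry of referenced patent VP-945270:
  Base: filing + 16 years → 20 November 2031.
Terminal disclaimer: VP-190253 expires on the earlier of 27 July 2031 and 20 November 2031.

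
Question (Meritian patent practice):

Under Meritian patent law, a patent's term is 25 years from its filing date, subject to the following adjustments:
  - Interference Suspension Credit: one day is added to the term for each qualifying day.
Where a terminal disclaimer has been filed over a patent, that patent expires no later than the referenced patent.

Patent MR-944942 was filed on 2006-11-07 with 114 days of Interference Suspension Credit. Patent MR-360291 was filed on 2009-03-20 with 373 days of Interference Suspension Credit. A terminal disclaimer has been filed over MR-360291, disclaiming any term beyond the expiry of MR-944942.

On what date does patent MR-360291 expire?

Natural term of MR-360291:
  Base: filing + 25 years → 20 March 2034.
  Interference Suspension Credit: +373 days → 28 March 2035.
Expiry of referenced patent MR-944942:
  Base: filing + 25 years → 7 November 2031.
  Interference Suspension Credit: +114 days → 29 February 2032.
Terminal disclaimer: MR-360291 expires on the earlier of 28 March 2035 and 29 February 2032.

February 29, 2032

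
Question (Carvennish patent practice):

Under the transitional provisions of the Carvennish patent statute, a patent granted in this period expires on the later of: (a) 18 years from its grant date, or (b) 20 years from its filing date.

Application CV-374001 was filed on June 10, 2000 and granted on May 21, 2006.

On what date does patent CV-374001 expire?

2024-05-21

(a) grant + 18 years → 21 May 2024.
(b) filing + 20 years → 10 June 2020.
Later of the two: 21 May 2024.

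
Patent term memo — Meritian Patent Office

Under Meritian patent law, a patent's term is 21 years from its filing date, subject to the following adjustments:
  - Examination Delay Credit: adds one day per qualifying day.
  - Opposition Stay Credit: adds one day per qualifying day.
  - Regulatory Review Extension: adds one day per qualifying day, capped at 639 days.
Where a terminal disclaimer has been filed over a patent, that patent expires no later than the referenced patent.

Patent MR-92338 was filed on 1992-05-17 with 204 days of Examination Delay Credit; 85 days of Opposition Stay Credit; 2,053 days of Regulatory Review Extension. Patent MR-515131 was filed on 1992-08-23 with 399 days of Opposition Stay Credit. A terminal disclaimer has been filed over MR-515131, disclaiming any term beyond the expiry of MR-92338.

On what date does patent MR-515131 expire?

Natural term of MR-515131:
  Base: filing + 21 years → 23 August 2013.
  Opposition Stay Credit: +399 days → 26 September 2014.
Expiry of referenced patent MR-92338:
  Base: filing + 21 years → 17 May 2013.
  Examination Delay Credit: +204 days → 7 December 2013.
  Opposition Stay Credit: +85 days → 2 March 2014.
  Regulatory Review Extension: 2053 days claimed exceeds the 639-day cap, so +639 days → 1 December 2015.
Terminal disclaimer: MR-515131 expires on the earlier of 26 September 2014 and 1 December 2015.

September 26, 2014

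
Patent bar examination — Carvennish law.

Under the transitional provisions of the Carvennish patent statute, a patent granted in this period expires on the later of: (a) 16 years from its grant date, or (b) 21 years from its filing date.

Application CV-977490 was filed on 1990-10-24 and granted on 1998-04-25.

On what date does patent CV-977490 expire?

April 25, 2014

(a) grant + 16 years → 25 April 2014.
(b) filing + 21 years → 24 October 2011.
Later of the two: 25 April 2014.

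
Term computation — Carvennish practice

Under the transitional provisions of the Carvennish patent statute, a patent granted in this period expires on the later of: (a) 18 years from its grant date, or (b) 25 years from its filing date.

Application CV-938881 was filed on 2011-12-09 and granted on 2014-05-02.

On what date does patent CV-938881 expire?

December 9, 2036

(a) grant + 18 years → 2 May 2032.
(b) filing + 25 years → 9 December 2036.
Later of the two: 9 December 2036.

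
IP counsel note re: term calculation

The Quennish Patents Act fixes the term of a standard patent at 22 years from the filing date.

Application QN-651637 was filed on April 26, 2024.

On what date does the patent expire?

2046-04-26

Filing date + 22 years → 26 April 2046.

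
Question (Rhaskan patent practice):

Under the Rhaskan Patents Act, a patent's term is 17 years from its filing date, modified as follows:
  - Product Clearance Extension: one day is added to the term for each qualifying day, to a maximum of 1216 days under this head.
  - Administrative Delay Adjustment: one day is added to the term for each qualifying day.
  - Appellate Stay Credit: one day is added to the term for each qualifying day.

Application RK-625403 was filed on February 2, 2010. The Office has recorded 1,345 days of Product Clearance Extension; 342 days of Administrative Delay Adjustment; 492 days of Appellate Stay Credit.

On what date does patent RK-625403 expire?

September 13, 2032

Base term: filing date + 17 years → 2 February 2027.
Product Clearance Extension: 1345 days claimed exceeds the 1216-day cap, so +1216 days → 2 June 2030.
Administrative Delay Adjustment: +342 days → 10 May 2031.
Appellate Stay Credit: +492 days → 13 September 2032.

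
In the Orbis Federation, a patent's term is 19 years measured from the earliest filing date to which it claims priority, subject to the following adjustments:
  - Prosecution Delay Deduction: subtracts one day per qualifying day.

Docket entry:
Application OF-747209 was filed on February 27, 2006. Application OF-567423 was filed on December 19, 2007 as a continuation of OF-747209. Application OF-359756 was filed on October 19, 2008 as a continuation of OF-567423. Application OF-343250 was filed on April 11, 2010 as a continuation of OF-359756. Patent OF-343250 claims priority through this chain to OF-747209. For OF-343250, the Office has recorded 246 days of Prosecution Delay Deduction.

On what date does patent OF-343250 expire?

2024-06-26

Earliest priority filing: 27 February 2006.
Base term: 27 February 2006 + 19 years → 27 February 2025.
Prosecution Delay Deduction: −246 days → 26 June 2024.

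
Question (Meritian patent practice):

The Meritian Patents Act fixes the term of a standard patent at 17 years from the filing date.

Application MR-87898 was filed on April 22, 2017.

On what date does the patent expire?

2034-04-22

Filing date + 17 years → 22 April 2034.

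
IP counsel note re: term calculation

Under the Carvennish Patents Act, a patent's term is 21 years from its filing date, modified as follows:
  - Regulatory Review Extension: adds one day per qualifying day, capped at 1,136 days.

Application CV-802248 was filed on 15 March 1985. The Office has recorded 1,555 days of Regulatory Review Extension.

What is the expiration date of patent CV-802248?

April 24, 2009

Base term: filing date + 21 years → 15 March 2006.
Regulatory Review Extension: 1555 days claimed exceeds the 1136-day cap, so +1136 days → 24 April 2009.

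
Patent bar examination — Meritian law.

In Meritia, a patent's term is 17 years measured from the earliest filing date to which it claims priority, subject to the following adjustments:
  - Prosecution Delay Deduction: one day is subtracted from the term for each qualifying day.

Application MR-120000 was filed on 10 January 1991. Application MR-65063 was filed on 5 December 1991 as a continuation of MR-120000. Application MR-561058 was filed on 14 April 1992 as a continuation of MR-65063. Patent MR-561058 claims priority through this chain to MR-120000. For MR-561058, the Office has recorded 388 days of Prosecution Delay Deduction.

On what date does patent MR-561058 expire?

2006-12-18

Earliest priority filing: 10 January 1991.
Base term: 10 January 1991 + 17 years → 10 January 2008.
Prosecution Delay Deduction: −388 days → 18 December 2006.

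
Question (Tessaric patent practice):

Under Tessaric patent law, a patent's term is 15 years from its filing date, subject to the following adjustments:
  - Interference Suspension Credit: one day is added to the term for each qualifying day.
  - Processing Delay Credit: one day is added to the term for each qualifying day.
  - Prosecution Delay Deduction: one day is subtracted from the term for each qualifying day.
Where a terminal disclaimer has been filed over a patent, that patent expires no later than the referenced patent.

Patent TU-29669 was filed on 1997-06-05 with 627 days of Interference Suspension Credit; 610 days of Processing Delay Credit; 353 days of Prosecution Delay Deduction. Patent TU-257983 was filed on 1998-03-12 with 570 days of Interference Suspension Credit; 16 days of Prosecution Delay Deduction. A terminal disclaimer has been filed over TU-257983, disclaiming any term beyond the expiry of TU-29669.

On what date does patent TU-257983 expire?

Natural term of TU-257983:
  Base: filing + 15 years → 12 March 2013.
  Interference Suspension Credit: +570 days → 3 October 2014.
  Prosecution Delay Deduction: −16 days → 17 September 2014.
Expiry of referenced patent TU-29669:
  Base: filing + 15 years → 5 June 2012.
  Interference Suspension Credit: +627 days → 22 February 2014.
  Processing Delay Credit: +610 days → 25 October 2015.
  Prosecution Delay Deduction: −353 days → 6 November 2014.
Terminal disclaimer: TU-257983 expires on the earlier of 17 September 2014 and 6 November 2014.

September 17, 2014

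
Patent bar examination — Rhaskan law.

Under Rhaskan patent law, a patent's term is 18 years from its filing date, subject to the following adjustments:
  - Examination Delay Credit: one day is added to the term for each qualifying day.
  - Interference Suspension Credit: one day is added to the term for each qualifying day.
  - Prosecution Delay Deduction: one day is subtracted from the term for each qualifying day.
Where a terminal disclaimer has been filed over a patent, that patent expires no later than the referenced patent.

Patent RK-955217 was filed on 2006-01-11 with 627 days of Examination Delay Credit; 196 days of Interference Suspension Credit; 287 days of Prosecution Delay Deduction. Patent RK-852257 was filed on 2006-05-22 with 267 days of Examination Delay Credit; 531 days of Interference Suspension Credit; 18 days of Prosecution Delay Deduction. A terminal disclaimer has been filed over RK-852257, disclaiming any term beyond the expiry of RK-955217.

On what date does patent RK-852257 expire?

2025-06-30

Natural term of RK-852257:
  Base: filing + 18 years → 22 May 2024.
  Examination Delay Credit: +267 days → 13 February 2025.
  Interference Suspension Credit: +531 days → 29 July 2026.
  Prosecution Delay Deduction: −18 days → 11 July 2026.
Expiry of referenced patent RK-955217:
  Base: filing + 18 years → 11 January 2024.
  Examination Delay Credit: +627 days → 29 September 2025.
  Interference Suspension Credit: +196 days → 13 April 2026.
  Prosecution Delay Deduction: −287 days → 30 June 2025.
Terminal disclaimer: RK-852257 expires on the earlier of 11 July 2026 and 30 June 2025.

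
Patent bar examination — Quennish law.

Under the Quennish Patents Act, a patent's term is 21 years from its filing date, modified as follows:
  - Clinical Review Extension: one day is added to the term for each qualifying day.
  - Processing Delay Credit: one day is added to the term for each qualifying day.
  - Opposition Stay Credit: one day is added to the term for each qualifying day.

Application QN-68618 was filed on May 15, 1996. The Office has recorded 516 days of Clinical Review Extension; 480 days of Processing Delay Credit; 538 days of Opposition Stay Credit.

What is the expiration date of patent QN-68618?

July 27, 2021

Base term: filing date + 21 years → 15 May 2017.
Clinical Review Extension: +516 days → 13 October 2018.
Processing Delay Credit: +480 days → 5 February 2020.
Opposition Stay Credit: +538 days → 27 July 2021.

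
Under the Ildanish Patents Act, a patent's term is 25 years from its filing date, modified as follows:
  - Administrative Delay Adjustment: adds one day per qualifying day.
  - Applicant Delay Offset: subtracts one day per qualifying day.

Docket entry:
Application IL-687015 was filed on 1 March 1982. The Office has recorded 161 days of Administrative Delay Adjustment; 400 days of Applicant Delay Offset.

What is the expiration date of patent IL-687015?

2006-07-05

Base term: filing date + 25 years → 1 March 2007.
Administrative Delay Adjustment: +161 days → 9 August 2007.
Applicant Delay Offset: −400 days → 5 July 2006.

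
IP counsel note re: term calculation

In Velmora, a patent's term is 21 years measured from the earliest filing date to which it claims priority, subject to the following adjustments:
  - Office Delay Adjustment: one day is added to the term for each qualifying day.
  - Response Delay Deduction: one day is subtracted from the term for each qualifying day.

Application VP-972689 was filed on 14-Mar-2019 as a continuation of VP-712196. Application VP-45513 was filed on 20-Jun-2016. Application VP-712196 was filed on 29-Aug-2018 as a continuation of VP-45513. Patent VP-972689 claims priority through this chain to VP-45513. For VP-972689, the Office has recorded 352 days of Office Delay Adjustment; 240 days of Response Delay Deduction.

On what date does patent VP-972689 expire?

Earliest priority filing: 20 June 2016.
Base term: 20 June 2016 + 21 years → 20 June 2037.
Office Delay Adjustment: +352 days → 7 June 2038.
Response Delay Deduction: −240 days → 10 October 2037.

2037-10-10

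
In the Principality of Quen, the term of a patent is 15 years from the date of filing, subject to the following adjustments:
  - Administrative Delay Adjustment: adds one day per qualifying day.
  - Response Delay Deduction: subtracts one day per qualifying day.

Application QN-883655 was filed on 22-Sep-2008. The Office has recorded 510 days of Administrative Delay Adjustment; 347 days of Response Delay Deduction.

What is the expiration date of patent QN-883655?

Base term: filing date + 15 years → 22 September 2023.
Administrative Delay Adjustment: +510 days → 13 February 2025.
Response Delay Deduction: −347 days → 3 March 2024.

March 3, 2024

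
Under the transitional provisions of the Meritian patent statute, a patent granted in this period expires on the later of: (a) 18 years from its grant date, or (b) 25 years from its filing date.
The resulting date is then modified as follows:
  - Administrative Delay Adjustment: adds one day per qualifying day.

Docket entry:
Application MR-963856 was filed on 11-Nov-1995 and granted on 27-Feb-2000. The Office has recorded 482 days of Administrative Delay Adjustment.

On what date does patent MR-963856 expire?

(a) grant + 18 years → 27 February 2018.
(b) filing + 25 years → 11 November 2020.
Later of the two: 11 November 2020.
Administrative Delay Adjustment: +482 days → 8 March 2022.

2022-03-08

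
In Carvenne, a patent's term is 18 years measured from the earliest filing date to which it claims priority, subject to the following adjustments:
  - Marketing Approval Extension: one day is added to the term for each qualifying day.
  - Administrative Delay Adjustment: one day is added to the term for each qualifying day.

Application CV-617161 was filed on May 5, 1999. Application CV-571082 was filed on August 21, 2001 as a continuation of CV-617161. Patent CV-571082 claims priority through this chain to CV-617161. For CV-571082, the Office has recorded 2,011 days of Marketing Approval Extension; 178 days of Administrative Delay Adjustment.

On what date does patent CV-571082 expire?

May 3, 2023

Earliest priority filing: 5 May 1999.
Base term: 5 May 1999 + 18 years → 5 May 2017.
Marketing Approval Extension: +2011 days → 6 November 2022.
Administrative Delay Adjustment: +178 days → 3 May 2023.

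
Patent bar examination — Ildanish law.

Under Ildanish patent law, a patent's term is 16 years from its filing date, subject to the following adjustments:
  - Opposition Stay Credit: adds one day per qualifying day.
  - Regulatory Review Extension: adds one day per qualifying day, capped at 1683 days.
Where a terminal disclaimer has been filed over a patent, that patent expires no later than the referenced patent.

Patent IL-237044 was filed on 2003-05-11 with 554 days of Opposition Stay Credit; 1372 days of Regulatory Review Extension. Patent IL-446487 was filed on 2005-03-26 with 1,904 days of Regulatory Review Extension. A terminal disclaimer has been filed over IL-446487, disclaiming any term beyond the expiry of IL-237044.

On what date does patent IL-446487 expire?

August 18, 2024

Natural term of IL-446487:
  Base: filing + 16 years → 26 March 2021.
  Regulatory Review Extension: 1904 days claimed exceeds the 1683-day cap, so +1683 days → 3 November 2025.
Expiry of referenced patent IL-237044:
  Base: filing + 16 years → 11 May 2019.
  Opposition Stay Credit: +554 days → 15 November 2020.
  Regulatory Review Extension: 1372 days (within the 1683-day cap) → +1372 days → 18 August 2024.
Terminal disclaimer: IL-446487 expires on the earlier of 3 November 2025 and 18 August 2024.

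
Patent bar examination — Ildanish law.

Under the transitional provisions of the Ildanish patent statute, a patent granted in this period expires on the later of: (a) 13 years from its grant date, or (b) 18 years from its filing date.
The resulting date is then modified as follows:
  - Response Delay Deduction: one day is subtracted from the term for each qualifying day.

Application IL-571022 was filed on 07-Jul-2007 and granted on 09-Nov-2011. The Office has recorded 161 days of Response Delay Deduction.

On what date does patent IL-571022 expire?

2025-01-27

(a) grant + 13 years → 9 November 2024.
(b) filing + 18 years → 7 July 2025.
Later of the two: 7 July 2025.
Response Delay Deduction: −161 days → 27 January 2025.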